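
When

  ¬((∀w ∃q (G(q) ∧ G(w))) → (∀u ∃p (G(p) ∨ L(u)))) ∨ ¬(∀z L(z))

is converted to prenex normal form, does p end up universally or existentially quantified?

Rewrite implications/biconditionals: A → B as ¬A ∨ B.
  ¬(¬(∀w ∃q (G(q) ∧ G(w))) ∨ (∀u ∃p (G(p) ∨ L(u)))) ∨ ¬(∀z L(z))
Drive negations inward (¬∀x A ≡ ∃x ¬A, ¬∃x A ≡ ∀x ¬A, De Morgan for ∧/∨):
  (∀w ∃q (G(q) ∧ G(w))) ∧ (∃u ∀p (¬G(p) ∧ ¬L(u))) ∨ (∃z ¬L(z))
All bound variables are already distinct, so no renaming is needed.
Finally move all quantifiers to the prefix:
  ∀w ∃q ∃u ∀p ∃z (G(q) ∧ G(w) ∧ ¬G(p) ∧ ¬L(u) ∨ ¬L(z))
The quantifier ∃p sits under an odd number of negations (counting the antecedent side of each →), so it flips to ∀p.

universal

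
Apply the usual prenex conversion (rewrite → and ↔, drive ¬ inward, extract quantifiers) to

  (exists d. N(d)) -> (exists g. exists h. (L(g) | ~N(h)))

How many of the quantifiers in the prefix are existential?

Eliminate → and ↔ using ¬ and ∨.
  ~(exists d. N(d)) | (exists g. exists h. (L(g) | ~N(h)))
Push ¬ through the quantifiers and connectives to reach negation normal form:
  (forall d. ~N(d)) | (exists g. exists h. (L(g) | ~N(h)))
All bound variables are already distinct, so no renaming is needed.
Pull the quantifiers to the front (each side's bound variable is not free in the other side):
  forall d. exists g. exists h. (~N(d) | L(g) | ~N(h))
The prefix is forall d exists g exists h: 1 universal, 2 existential.

2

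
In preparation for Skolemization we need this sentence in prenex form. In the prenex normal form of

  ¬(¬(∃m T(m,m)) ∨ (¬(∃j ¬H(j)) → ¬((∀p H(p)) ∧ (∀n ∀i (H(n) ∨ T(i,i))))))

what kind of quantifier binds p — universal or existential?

universal

First replace A → B with ¬A ∨ B.
  ¬(¬(∃m T(m,m)) ∨ ¬¬(∃j ¬H(j)) ∨ ¬((∀p H(p)) ∧ (∀n ∀i (H(n) ∨ T(i,i)))))
Push ¬ through the quantifiers and connectives to reach negation normal form:
  (∃m T(m,m)) ∧ (∀j H(j)) ∧ (∀p H(p)) ∧ (∀n ∀i (H(n) ∨ T(i,i)))
Finally move all quantifiers to the prefix:
  ∃m ∀j ∀p ∀n ∀i (T(m,m) ∧ H(j) ∧ H(p) ∧ (H(n) ∨ T(i,i)))
The quantifier ∀p sits under an even number of negations (counting the antecedent side of each →), so it remains universal.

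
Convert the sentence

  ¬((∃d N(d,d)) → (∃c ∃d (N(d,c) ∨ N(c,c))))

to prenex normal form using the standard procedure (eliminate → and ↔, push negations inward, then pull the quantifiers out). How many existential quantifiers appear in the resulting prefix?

First replace A → B with ¬A ∨ B.
  ¬(¬(∃d N(d,d)) ∨ (∃c ∃d (N(d,c) ∨ N(c,c))))
Push ¬ through the quantifiers and connectives to reach negation normal form:
  (∃d N(d,d)) ∧ (∀c ∀d (¬N(d,c) ∧ ¬N(c,c)))
Give each quantifier a distinct variable: d↦w1.
  (∃d N(d,d)) ∧ (∀c ∀w1 (¬N(w1,c) ∧ ¬N(c,c)))
Extract every quantifier outward, since the variables are now distinct and don't occur free across branches:
  ∃d ∀c ∀w1 (N(d,d) ∧ ¬N(w1,c) ∧ ¬N(c,c))
The prefix is ∃d ∀c ∀w1: 2 universal, 1 existential.

1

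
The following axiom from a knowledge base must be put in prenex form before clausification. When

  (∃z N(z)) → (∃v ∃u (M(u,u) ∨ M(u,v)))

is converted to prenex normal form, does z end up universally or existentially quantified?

universal

First replace A → B with ¬A ∨ B.
  ¬(∃z N(z)) ∨ (∃v ∃u (M(u,u) ∨ M(u,v)))
Drive negations inward (¬∀x A ≡ ∃x ¬A, ¬∃x A ≡ ∀x ¬A, De Morgan for ∧/∨):
  (∀z ¬N(z)) ∨ (∃v ∃u (M(u,u) ∨ M(u,v)))
All bound variables are already distinct, so no renaming is needed.
Extract every quantifier outward, since the variables are now distinct and don't occur free across branches:
  ∀z ∃v ∃u (¬N(z) ∨ M(u,u) ∨ M(u,v))
The quantifier ∃z sits under an odd number of negations (counting the antecedent side of each →), so it flips to ∀z.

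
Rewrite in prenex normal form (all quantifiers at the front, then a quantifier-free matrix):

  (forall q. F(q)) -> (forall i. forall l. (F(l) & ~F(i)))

exists q. forall i. forall l. (~F(q) | F(l) & ~F(i))

Eliminate → and ↔ using ¬ and ∨.
  ~(forall q. F(q)) | (forall i. forall l. (F(l) & ~F(i)))
Move each ¬ inward, flipping quantifiers it crosses:
  (exists q. ~F(q)) | (forall i. forall l. (F(l) & ~F(i)))
All bound variables are already distinct, so no renaming is needed.
Extract every quantifier outward, since the variables are now distinct and don't occur free across branches:
  exists q. forall i. forall l. (~F(q) | F(l) & ~F(i))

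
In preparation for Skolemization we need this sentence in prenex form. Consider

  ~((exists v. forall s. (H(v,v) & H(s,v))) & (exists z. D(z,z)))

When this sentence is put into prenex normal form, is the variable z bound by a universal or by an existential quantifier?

universal

Drive negations inward (¬∀x A ≡ ∃x ¬A, ¬∃x A ≡ ∀x ¬A, De Morgan for ∧/∨):
  (forall v. exists s. (~H(v,v) | ~H(s,v))) | (forall z. ~D(z,z))
All bound variables are already distinct, so no renaming is needed.
Finally move all quantifiers to the prefix:
  forall v. exists s. forall z. (~H(v,v) | ~H(s,v) | ~D(z,z))
The quantifier exists z sits under an odd number of negations, so it flips to forall z.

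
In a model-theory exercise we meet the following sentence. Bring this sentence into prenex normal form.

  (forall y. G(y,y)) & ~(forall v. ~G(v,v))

forall y. exists v. (G(y,y) & G(v,v))

Move each ¬ inward, flipping quantifiers it crosses:
  (forall y. G(y,y)) & (exists v. G(v,v))
All bound variables are already distinct, so no renaming is needed.
Pull the quantifiers to the front (each side's bound variable is not free in the other side):
  forall y. exists v. (G(y,y) & G(v,v))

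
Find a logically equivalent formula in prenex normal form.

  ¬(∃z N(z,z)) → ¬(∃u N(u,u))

∃z ∀u (N(z,z) ∨ ¬N(u,u))

Rewrite implications/biconditionals: A → B as ¬A ∨ B.
  ¬¬(∃z N(z,z)) ∨ ¬(∃u N(u,u))
Drive negations inward (¬∀x A ≡ ∃x ¬A, ¬∃x A ≡ ∀x ¬A, De Morgan for ∧/∨):
  (∃z N(z,z)) ∨ (∀u ¬N(u,u))
Pull the quantifiers to the front (each side's bound variable is not free in the other side):
  ∃z ∀u (N(z,z) ∨ ¬N(u,u))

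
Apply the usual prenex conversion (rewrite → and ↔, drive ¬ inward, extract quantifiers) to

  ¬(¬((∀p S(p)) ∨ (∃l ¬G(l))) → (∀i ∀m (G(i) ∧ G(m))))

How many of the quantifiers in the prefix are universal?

Eliminate → and ↔ using ¬ and ∨.
  ¬(¬¬((∀p S(p)) ∨ (∃l ¬G(l))) ∨ (∀i ∀m (G(i) ∧ G(m))))
Move each ¬ inward, flipping quantifiers it crosses:
  (∃p ¬S(p)) ∧ (∀l G(l)) ∧ (∃i ∃m (¬G(i) ∨ ¬G(m)))
All bound variables are already distinct, so no renaming is needed.
Pull the quantifiers to the front (each side's bound variable is not free in the other side):
  ∃p ∀l ∃i ∃m (¬S(p) ∧ G(l) ∧ (¬G(i) ∨ ¬G(m)))
The prefix is ∃p ∀l ∃i ∃m: 1 universal, 3 existential.

1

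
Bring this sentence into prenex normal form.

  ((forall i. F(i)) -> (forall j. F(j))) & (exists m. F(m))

First replace A → B with ¬A ∨ B.
  (~(forall i. F(i)) | (forall j. F(j))) & (exists m. F(m))
Move each ¬ inward, flipping quantifiers it crosses:
  ((exists i. ~F(i)) | (forall j. F(j))) & (exists m. F(m))
Finally move all quantifiers to the prefix:
  exists i. forall j. exists m. ((~F(i) | F(j)) & F(m))

exists i. forall j. exists m. ((~F(i) | F(j)) & F(m))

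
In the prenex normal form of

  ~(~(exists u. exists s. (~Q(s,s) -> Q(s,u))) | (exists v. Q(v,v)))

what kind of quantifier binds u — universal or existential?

existential

First replace A → B with ¬A ∨ B.
  ~(~(exists u. exists s. (~~Q(s,s) | Q(s,u))) | (exists v. Q(v,v)))
Move each ¬ inward, flipping quantifiers it crosses:
  (exists u. exists s. (Q(s,s) | Q(s,u))) & (forall v. ~Q(v,v))
Finally move all quantifiers to the prefix:
  exists u. exists s. forall v. ((Q(s,s) | Q(s,u)) & ~Q(v,v))
The quantifier exists u sits under an even number of negations (counting the antecedent side of each →), so it remains existential.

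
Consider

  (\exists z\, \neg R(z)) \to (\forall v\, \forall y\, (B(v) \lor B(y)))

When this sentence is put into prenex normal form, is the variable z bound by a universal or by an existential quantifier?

universal

Rewrite implications/biconditionals: A → B as ¬A ∨ B.
  \neg (\exists z\, \neg R(z)) \lor (\forall v\, \forall y\, (B(v) \lor B(y)))
Drive negations inward (¬∀x A ≡ ∃x ¬A, ¬∃x A ≡ ∀x ¬A, De Morgan for ∧/∨):
  (\forall z\, R(z)) \lor (\forall v\, \forall y\, (B(v) \lor B(y)))
All bound variables are already distinct, so no renaming is needed.
Pull the quantifiers to the front (each side's bound variable is not free in the other side):
  \forall z\, \forall v\, \forall y\, (R(z) \lor B(v) \lor B(y))
The quantifier \exists z sits under an odd number of negations (counting the antecedent side of each →), so it flips to \forall z.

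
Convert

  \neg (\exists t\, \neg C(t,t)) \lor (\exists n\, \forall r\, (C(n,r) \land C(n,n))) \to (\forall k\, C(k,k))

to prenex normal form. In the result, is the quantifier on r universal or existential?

existential

Eliminate → and ↔ using ¬ and ∨.
  \neg (\neg (\exists t\, \neg C(t,t)) \lor (\exists n\, \forall r\, (C(n,r) \land C(n,n)))) \lor (\forall k\, C(k,k))
Move each ¬ inward, flipping quantifiers it crosses:
  (\exists t\, \neg C(t,t)) \land (\forall n\, \exists r\, (\neg C(n,r) \lor \neg C(n,n))) \lor (\forall k\, C(k,k))
Finally move all quantifiers to the prefix:
  \exists t\, \forall n\, \exists r\, \forall k\, (\neg C(t,t) \land (\neg C(n,r) \lor \neg C(n,n)) \lor C(k,k))
The quantifier \forall r sits under an odd number of negations (counting the antecedent side of each →), so it flips to \exists r.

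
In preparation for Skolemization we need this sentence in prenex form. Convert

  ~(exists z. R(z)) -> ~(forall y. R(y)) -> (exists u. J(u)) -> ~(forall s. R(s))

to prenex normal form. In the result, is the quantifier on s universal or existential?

Eliminate → and ↔ using ¬ and ∨.
  ~~(exists z. R(z)) | ~~(forall y. R(y)) | ~(exists u. J(u)) | ~(forall s. R(s))
Push ¬ through the quantifiers and connectives to reach negation normal form:
  (exists z. R(z)) | (forall y. R(y)) | (forall u. ~J(u)) | (exists s. ~R(s))
All bound variables are already distinct, so no renaming is needed.
Extract every quantifier outward, since the variables are now distinct and don't occur free across branches:
  exists z. forall y. forall u. exists s. (R(z) | R(y) | ~J(u) | ~R(s))
The quantifier forall s sits under an odd number of negations (counting the antecedent side of each →), so it flips to exists s.

existential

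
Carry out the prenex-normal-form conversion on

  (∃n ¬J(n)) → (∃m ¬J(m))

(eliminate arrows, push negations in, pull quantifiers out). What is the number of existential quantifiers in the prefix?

Rewrite implications/biconditionals: A → B as ¬A ∨ B.
  ¬(∃n ¬J(n)) ∨ (∃m ¬J(m))
Move each ¬ inward, flipping quantifiers it crosses:
  (∀n J(n)) ∨ (∃m ¬J(m))
All bound variables are already distinct, so no renaming is needed.
Finally move all quantifiers to the prefix:
  ∀n ∃m (J(n) ∨ ¬J(m))
The prefix is ∀n ∃m: 1 universal, 1 existential.

1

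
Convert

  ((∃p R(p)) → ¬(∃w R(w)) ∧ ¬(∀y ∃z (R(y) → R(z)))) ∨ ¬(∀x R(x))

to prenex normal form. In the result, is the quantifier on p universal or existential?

universal

First replace A → B with ¬A ∨ B.
  ¬(∃p R(p)) ∨ ¬(∃w R(w)) ∧ ¬(∀y ∃z (¬R(y) ∨ R(z))) ∨ ¬(∀x R(x))
Drive negations inward (¬∀x A ≡ ∃x ¬A, ¬∃x A ≡ ∀x ¬A, De Morgan for ∧/∨):
  (∀p ¬R(p)) ∨ (∀w ¬R(w)) ∧ (∃y ∀z (R(y) ∧ ¬R(z))) ∨ (∃x ¬R(x))
Pull the quantifiers to the front (each side's bound variable is not free in the other side):
  ∀p ∀w ∃y ∀z ∃x (¬R(p) ∨ ¬R(w) ∧ R(y) ∧ ¬R(z) ∨ ¬R(x))
The quantifier ∃p sits under an odd number of negations (counting the antecedent side of each →), so it flips to ∀p.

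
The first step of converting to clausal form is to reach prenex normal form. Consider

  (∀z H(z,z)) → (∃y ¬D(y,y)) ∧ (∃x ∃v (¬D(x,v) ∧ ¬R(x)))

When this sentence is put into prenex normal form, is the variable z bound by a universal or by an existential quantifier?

existential

Rewrite implications/biconditionals: A → B as ¬A ∨ B.
  ¬(∀z H(z,z)) ∨ (∃y ¬D(y,y)) ∧ (∃x ∃v (¬D(x,v) ∧ ¬R(x)))
Move each ¬ inward, flipping quantifiers it crosses:
  (∃z ¬H(z,z)) ∨ (∃y ¬D(y,y)) ∧ (∃x ∃v (¬D(x,v) ∧ ¬R(x)))
All bound variables are already distinct, so no renaming is needed.
Pull the quantifiers to the front (each side's bound variable is not free in the other side):
  ∃z ∃y ∃x ∃v (¬H(z,z) ∨ ¬D(y,y) ∧ ¬D(x,v) ∧ ¬R(x))
The quantifier ∀z sits under an odd number of negations (counting the antecedent side of each →), so it flips to ∃z.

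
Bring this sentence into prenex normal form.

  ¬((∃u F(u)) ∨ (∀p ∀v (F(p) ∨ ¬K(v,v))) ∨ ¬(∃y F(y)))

∀u ∃p ∃v ∃y (¬F(u) ∧ ¬F(p) ∧ K(v,v) ∧ F(y))

Drive negations inward (¬∀x A ≡ ∃x ¬A, ¬∃x A ≡ ∀x ¬A, De Morgan for ∧/∨):
  (∀u ¬F(u)) ∧ (∃p ∃v (¬F(p) ∧ K(v,v))) ∧ (∃y F(y))
Extract every quantifier outward, since the variables are now distinct and don't occur free across branches:
  ∀u ∃p ∃v ∃y (¬F(u) ∧ ¬F(p) ∧ K(v,v) ∧ F(y))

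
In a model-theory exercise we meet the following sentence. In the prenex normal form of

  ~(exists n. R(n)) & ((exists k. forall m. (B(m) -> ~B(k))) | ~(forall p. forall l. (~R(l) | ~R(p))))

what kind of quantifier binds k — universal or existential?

existential

Rewrite implications/biconditionals: A → B as ¬A ∨ B.
  ~(exists n. R(n)) & ((exists k. forall m. (~B(m) | ~B(k))) | ~(forall p. forall l. (~R(l) | ~R(p))))
Drive negations inward (¬∀x A ≡ ∃x ¬A, ¬∃x A ≡ ∀x ¬A, De Morgan for ∧/∨):
  (forall n. ~R(n)) & ((exists k. forall m. (~B(m) | ~B(k))) | (exists p. exists l. (R(l) & R(p))))
Extract every quantifier outward, since the variables are now distinct and don't occur free across branches:
  forall n. exists k. forall m. exists p. exists l. (~R(n) & (~B(m) | ~B(k) | R(l) & R(p)))
The quantifier exists k sits under an even number of negations (counting the antecedent side of each →), so it remains existential.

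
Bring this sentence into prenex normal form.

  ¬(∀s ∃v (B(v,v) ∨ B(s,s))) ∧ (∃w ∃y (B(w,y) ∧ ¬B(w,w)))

∃s ∀v ∃w ∃y (¬B(v,v) ∧ ¬B(s,s) ∧ B(w,y) ∧ ¬B(w,w))

Push ¬ through the quantifiers and connectives to reach negation normal form:
  (∃s ∀v (¬B(v,v) ∧ ¬B(s,s))) ∧ (∃w ∃y (B(w,y) ∧ ¬B(w,w)))
Pull the quantifiers to the front (each side's bound variable is not free in the other side):
  ∃s ∀v ∃w ∃y (¬B(v,v) ∧ ¬B(s,s) ∧ B(w,y) ∧ ¬B(w,w))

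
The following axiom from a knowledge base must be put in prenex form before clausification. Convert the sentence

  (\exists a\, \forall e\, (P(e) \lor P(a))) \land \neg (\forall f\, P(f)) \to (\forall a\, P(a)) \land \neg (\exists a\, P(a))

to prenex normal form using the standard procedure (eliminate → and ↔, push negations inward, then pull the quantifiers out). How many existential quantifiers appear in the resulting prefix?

1

Rewrite implications/biconditionals: A → B as ¬A ∨ B.
  \neg ((\exists a\, \forall e\, (P(e) \lor P(a))) \land \neg (\forall f\, P(f))) \lor (\forall a\, P(a)) \land \neg (\exists a\, P(a))
Drive negations inward (¬∀x A ≡ ∃x ¬A, ¬∃x A ≡ ∀x ¬A, De Morgan for ∧/∨):
  (\forall a\, \exists e\, (\neg P(e) \land \neg P(a))) \lor (\forall f\, P(f)) \lor (\forall a\, P(a)) \land (\forall a\, \neg P(a))
Rename bound variables to avoid capture: a↦r, a↦v1.
  (\forall a\, \exists e\, (\neg P(e) \land \neg P(a))) \lor (\forall f\, P(f)) \lor (\forall r\, P(r)) \land (\forall v1\, \neg P(v1))
Pull the quantifiers to the front (each side's bound variable is not free in the other side):
  \forall a\, \exists e\, \forall f\, \forall r\, \forall v1\, (\neg P(e) \land \neg P(a) \lor P(f) \lor P(r) \land \neg P(v1))
The prefix is \forall a \exists e \forall f \forall r \forall v1: 4 universal, 1 existential.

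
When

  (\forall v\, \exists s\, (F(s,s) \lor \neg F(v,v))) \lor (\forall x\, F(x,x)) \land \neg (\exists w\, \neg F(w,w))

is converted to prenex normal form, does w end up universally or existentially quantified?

Push ¬ through the quantifiers and connectives to reach negation normal form:
  (\forall v\, \exists s\, (F(s,s) \lor \neg F(v,v))) \lor (\forall x\, F(x,x)) \land (\forall w\, F(w,w))
All bound variables are already distinct, so no renaming is needed.
Pull the quantifiers to the front (each side's bound variable is not free in the other side):
  \forall v\, \exists s\, \forall x\, \forall w\, (F(s,s) \lor \neg F(v,v) \lor F(x,x) \land F(w,w))
The quantifier \exists w sits under an odd number of negations, so it flips to \forall w.

universal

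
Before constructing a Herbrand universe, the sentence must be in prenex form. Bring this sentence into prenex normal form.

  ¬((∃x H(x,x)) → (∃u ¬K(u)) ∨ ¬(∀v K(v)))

∃x ∀u ∀v (H(x,x) ∧ K(u) ∧ K(v))

First replace A → B with ¬A ∨ B.
  ¬(¬(∃x H(x,x)) ∨ (∃u ¬K(u)) ∨ ¬(∀v K(v)))
Move each ¬ inward, flipping quantifiers it crosses:
  (∃x H(x,x)) ∧ (∀u K(u)) ∧ (∀v K(v))
All bound variables are already distinct, so no renaming is needed.
Extract every quantifier outward, since the variables are now distinct and don't occur free across branches:
  ∃x ∀u ∀v (H(x,x) ∧ K(u) ∧ K(v))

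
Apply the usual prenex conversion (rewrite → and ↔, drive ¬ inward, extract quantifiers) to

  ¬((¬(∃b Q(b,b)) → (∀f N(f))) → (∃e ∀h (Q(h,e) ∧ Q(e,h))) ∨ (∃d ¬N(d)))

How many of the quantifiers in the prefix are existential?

2

First replace A → B with ¬A ∨ B.
  ¬(¬(¬¬(∃b Q(b,b)) ∨ (∀f N(f))) ∨ (∃e ∀h (Q(h,e) ∧ Q(e,h))) ∨ (∃d ¬N(d)))
Drive negations inward (¬∀x A ≡ ∃x ¬A, ¬∃x A ≡ ∀x ¬A, De Morgan for ∧/∨):
  ((∃b Q(b,b)) ∨ (∀f N(f))) ∧ (∀e ∃h (¬Q(h,e) ∨ ¬Q(e,h))) ∧ (∀d N(d))
All bound variables are already distinct, so no renaming is needed.
Finally move all quantifiers to the prefix:
  ∃b ∀f ∀e ∃h ∀d ((Q(b,b) ∨ N(f)) ∧ (¬Q(h,e) ∨ ¬Q(e,h)) ∧ N(d))
The prefix is ∃b ∀f ∀e ∃h ∀d: 3 universal, 2 existential.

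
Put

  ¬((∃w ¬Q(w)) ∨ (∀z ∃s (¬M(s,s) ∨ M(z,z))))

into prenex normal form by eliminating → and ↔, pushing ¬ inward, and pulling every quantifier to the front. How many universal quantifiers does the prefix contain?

Drive negations inward (¬∀x A ≡ ∃x ¬A, ¬∃x A ≡ ∀x ¬A, De Morgan for ∧/∨):
  (∀w Q(w)) ∧ (∃z ∀s (M(s,s) ∧ ¬M(z,z)))
All bound variables are already distinct, so no renaming is needed.
Extract every quantifier outward, since the variables are now distinct and don't occur free across branches:
  ∀w ∃z ∀s (Q(w) ∧ M(s,s) ∧ ¬M(z,z))
The prefix is ∀w ∃z ∀s: 2 universal, 1 existential.

2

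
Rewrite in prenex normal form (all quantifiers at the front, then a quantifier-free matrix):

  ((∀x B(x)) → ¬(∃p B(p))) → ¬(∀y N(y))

∀x ∃p ∃y (B(x) ∧ B(p) ∨ ¬N(y))

First replace A → B with ¬A ∨ B.
  ¬(¬(∀x B(x)) ∨ ¬(∃p B(p))) ∨ ¬(∀y N(y))
Move each ¬ inward, flipping quantifiers it crosses:
  (∀x B(x)) ∧ (∃p B(p)) ∨ (∃y ¬N(y))
Pull the quantifiers to the front (each side's bound variable is not free in the other side):
  ∀x ∃p ∃y (B(x) ∧ B(p) ∨ ¬N(y))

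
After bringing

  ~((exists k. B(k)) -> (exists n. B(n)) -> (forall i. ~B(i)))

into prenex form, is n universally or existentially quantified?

Rewrite implications/biconditionals: A → B as ¬A ∨ B.
  ~(~(exists k. B(k)) | ~(exists n. B(n)) | (forall i. ~B(i)))
Move each ¬ inward, flipping quantifiers it crosses:
  (exists k. B(k)) & (exists n. B(n)) & (exists i. B(i))
All bound variables are already distinct, so no renaming is needed.
Pull the quantifiers to the front (each side's bound variable is not free in the other side):
  exists k. exists n. exists i. (B(k) & B(n) & B(i))
The quantifier exists n sits under an even number of negations (counting the antecedent side of each →), so it remains existential.

existential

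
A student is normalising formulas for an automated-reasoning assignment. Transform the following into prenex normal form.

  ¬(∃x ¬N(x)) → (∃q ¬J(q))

Rewrite implications/biconditionals: A → B as ¬A ∨ B.
  ¬¬(∃x ¬N(x)) ∨ (∃q ¬J(q))
Push ¬ through the quantifiers and connectives to reach negation normal form:
  (∃x ¬N(x)) ∨ (∃q ¬J(q))
Finally move all quantifiers to the prefix:
  ∃x ∃q (¬N(x) ∨ ¬J(q))

∃x ∃q (¬N(x) ∨ ¬J(q))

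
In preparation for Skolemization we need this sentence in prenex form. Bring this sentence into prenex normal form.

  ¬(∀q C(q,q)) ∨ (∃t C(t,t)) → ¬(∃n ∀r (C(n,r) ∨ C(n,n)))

∀q ∀t ∀n ∃r (C(q,q) ∧ ¬C(t,t) ∨ ¬C(n,r) ∧ ¬C(n,n))

First replace A → B with ¬A ∨ B.
  ¬(¬(∀q C(q,q)) ∨ (∃t C(t,t))) ∨ ¬(∃n ∀r (C(n,r) ∨ C(n,n)))
Drive negations inward (¬∀x A ≡ ∃x ¬A, ¬∃x A ≡ ∀x ¬A, De Morgan for ∧/∨):
  (∀q C(q,q)) ∧ (∀t ¬C(t,t)) ∨ (∀n ∃r (¬C(n,r) ∧ ¬C(n,n)))
All bound variables are already distinct, so no renaming is needed.
Extract every quantifier outward, since the variables are now distinct and don't occur free across branches:
  ∀q ∀t ∀n ∃r (C(q,q) ∧ ¬C(t,t) ∨ ¬C(n,r) ∧ ¬C(n,n))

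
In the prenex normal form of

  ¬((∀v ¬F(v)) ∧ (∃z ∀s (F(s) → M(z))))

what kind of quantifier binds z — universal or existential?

universal

Eliminate → and ↔ using ¬ and ∨.
  ¬((∀v ¬F(v)) ∧ (∃z ∀s (¬F(s) ∨ M(z))))
Push ¬ through the quantifiers and connectives to reach negation normal form:
  (∃v F(v)) ∨ (∀z ∃s (F(s) ∧ ¬M(z)))
All bound variables are already distinct, so no renaming is needed.
Extract every quantifier outward, since the variables are now distinct and don't occur free across branches:
  ∃v ∀z ∃s (F(v) ∨ F(s) ∧ ¬M(z))
The quantifier ∃z sits under an odd number of negations (counting the antecedent side of each →), so it flips to ∀z.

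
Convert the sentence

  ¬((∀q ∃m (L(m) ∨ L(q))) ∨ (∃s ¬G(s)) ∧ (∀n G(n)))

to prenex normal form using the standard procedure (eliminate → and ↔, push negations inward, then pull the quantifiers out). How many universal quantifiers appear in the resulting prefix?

Move each ¬ inward, flipping quantifiers it crosses:
  (∃q ∀m (¬L(m) ∧ ¬L(q))) ∧ ((∀s G(s)) ∨ (∃n ¬G(n)))
All bound variables are already distinct, so no renaming is needed.
Pull the quantifiers to the front (each side's bound variable is not free in the other side):
  ∃q ∀m ∀s ∃n (¬L(m) ∧ ¬L(q) ∧ (G(s) ∨ ¬G(n)))
The prefix is ∃q ∀m ∀s ∃n: 2 universal, 2 existential.

2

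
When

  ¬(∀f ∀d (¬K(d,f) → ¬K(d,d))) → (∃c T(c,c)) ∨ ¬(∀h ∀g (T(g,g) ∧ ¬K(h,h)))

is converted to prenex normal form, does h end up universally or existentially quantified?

existential

Eliminate → and ↔ using ¬ and ∨.
  ¬¬(∀f ∀d (¬¬K(d,f) ∨ ¬K(d,d))) ∨ (∃c T(c,c)) ∨ ¬(∀h ∀g (T(g,g) ∧ ¬K(h,h)))
Push ¬ through the quantifiers and connectives to reach negation normal form:
  (∀f ∀d (K(d,f) ∨ ¬K(d,d))) ∨ (∃c T(c,c)) ∨ (∃h ∃g (¬T(g,g) ∨ K(h,h)))
Extract every quantifier outward, since the variables are now distinct and don't occur free across branches:
  ∀f ∀d ∃c ∃h ∃g (K(d,f) ∨ ¬K(d,d) ∨ T(c,c) ∨ ¬T(g,g) ∨ K(h,h))
The quantifier ∀h sits under an odd number of negations (counting the antecedent side of each →), so it flips to ∃h.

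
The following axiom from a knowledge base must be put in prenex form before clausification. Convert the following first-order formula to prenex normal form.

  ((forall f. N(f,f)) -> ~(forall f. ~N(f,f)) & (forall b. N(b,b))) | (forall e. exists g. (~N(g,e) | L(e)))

First replace A → B with ¬A ∨ B.
  ~(forall f. N(f,f)) | ~(forall f. ~N(f,f)) & (forall b. N(b,b)) | (forall e. exists g. (~N(g,e) | L(e)))
Drive negations inward (¬∀x A ≡ ∃x ¬A, ¬∃x A ≡ ∀x ¬A, De Morgan for ∧/∨):
  (exists f. ~N(f,f)) | (exists f. N(f,f)) & (forall b. N(b,b)) | (forall e. exists g. (~N(g,e) | L(e)))
Standardize variables apart so no two quantifiers bind the same name: f↦w.
  (exists f. ~N(f,f)) | (exists w. N(w,w)) & (forall b. N(b,b)) | (forall e. exists g. (~N(g,e) | L(e)))
Extract every quantifier outward, since the variables are now distinct and don't occur free across branches:
  exists f. exists w. forall b. forall e. exists g. (~N(f,f) | N(w,w) & N(b,b) | ~N(g,e) | L(e))

exists f. exists w. forall b. forall e. exists g. (~N(f,f) | N(w,w) & N(b,b) | ~N(g,e) | L(e))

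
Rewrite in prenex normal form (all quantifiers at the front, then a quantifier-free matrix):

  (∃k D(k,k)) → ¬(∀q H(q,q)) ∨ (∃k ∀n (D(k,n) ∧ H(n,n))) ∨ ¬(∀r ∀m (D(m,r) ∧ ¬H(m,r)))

First replace A → B with ¬A ∨ B.
  ¬(∃k D(k,k)) ∨ ¬(∀q H(q,q)) ∨ (∃k ∀n (D(k,n) ∧ H(n,n))) ∨ ¬(∀r ∀m (D(m,r) ∧ ¬H(m,r)))
Drive negations inward (¬∀x A ≡ ∃x ¬A, ¬∃x A ≡ ∀x ¬A, De Morgan for ∧/∨):
  (∀k ¬D(k,k)) ∨ (∃q ¬H(q,q)) ∨ (∃k ∀n (D(k,n) ∧ H(n,n))) ∨ (∃r ∃m (¬D(m,r) ∨ H(m,r)))
Give each quantifier a distinct variable: k↦c.
  (∀k ¬D(k,k)) ∨ (∃q ¬H(q,q)) ∨ (∃c ∀n (D(c,n) ∧ H(n,n))) ∨ (∃r ∃m (¬D(m,r) ∨ H(m,r)))
Extract every quantifier outward, since the variables are now distinct and don't occur free across branches:
  ∀k ∃q ∃c ∀n ∃r ∃m (¬D(k,k) ∨ ¬H(q,q) ∨ D(c,n) ∧ H(n,n) ∨ ¬D(m,r) ∨ H(m,r))

∀k ∃q ∃c ∀n ∃r ∃m (¬D(k,k) ∨ ¬H(q,q) ∨ D(c,n) ∧ H(n,n) ∨ ¬D(m,r) ∨ H(m,r))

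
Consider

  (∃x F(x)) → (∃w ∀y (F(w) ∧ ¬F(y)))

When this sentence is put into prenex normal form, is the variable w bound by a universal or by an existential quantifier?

existential

Eliminate → and ↔ using ¬ and ∨.
  ¬(∃x F(x)) ∨ (∃w ∀y (F(w) ∧ ¬F(y)))
Push ¬ through the quantifiers and connectives to reach negation normal form:
  (∀x ¬F(x)) ∨ (∃w ∀y (F(w) ∧ ¬F(y)))
Extract every quantifier outward, since the variables are now distinct and don't occur free across branches:
  ∀x ∃w ∀y (¬F(x) ∨ F(w) ∧ ¬F(y))
The quantifier ∃w sits under an even number of negations (counting the antecedent side of each →), so it remains existential.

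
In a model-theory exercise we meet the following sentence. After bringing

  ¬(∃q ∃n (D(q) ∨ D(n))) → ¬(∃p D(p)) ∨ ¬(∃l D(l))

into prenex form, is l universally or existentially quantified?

Eliminate → and ↔ using ¬ and ∨.
  ¬¬(∃q ∃n (D(q) ∨ D(n))) ∨ ¬(∃p D(p)) ∨ ¬(∃l D(l))
Push ¬ through the quantifiers and connectives to reach negation normal form:
  (∃q ∃n (D(q) ∨ D(n))) ∨ (∀p ¬D(p)) ∨ (∀l ¬D(l))
Pull the quantifiers to the front (each side's bound variable is not free in the other side):
  ∃q ∃n ∀p ∀l (D(q) ∨ D(n) ∨ ¬D(p) ∨ ¬D(l))
The quantifier ∃l sits under an odd number of negations (counting the antecedent side of each →), so it flips to ∀l.

universal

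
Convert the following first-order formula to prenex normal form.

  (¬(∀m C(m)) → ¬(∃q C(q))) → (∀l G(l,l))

∃m ∃q ∀l (¬C(m) ∧ C(q) ∨ G(l,l))

Eliminate → and ↔ using ¬ and ∨.
  ¬(¬¬(∀m C(m)) ∨ ¬(∃q C(q))) ∨ (∀l G(l,l))
Drive negations inward (¬∀x A ≡ ∃x ¬A, ¬∃x A ≡ ∀x ¬A, De Morgan for ∧/∨):
  (∃m ¬C(m)) ∧ (∃q C(q)) ∨ (∀l G(l,l))
All bound variables are already distinct, so no renaming is needed.
Extract every quantifier outward, since the variables are now distinct and don't occur free across branches:
  ∃m ∃q ∀l (¬C(m) ∧ C(q) ∨ G(l,l))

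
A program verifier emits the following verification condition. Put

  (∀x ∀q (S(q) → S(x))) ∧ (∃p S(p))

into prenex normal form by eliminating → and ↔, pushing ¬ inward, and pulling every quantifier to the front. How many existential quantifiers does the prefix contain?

1

Rewrite implications/biconditionals: A → B as ¬A ∨ B.
  (∀x ∀q (¬S(q) ∨ S(x))) ∧ (∃p S(p))
Extract every quantifier outward, since the variables are now distinct and don't occur free across branches:
  ∀x ∀q ∃p ((¬S(q) ∨ S(x)) ∧ S(p))
The prefix is ∀x ∀q ∃p: 2 universal, 1 existential.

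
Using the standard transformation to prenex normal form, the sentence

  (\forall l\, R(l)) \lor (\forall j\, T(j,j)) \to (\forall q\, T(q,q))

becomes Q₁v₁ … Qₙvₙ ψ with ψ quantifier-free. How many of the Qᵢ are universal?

1

Rewrite implications/biconditionals: A → B as ¬A ∨ B.
  \neg ((\forall l\, R(l)) \lor (\forall j\, T(j,j))) \lor (\forall q\, T(q,q))
Drive negations inward (¬∀x A ≡ ∃x ¬A, ¬∃x A ≡ ∀x ¬A, De Morgan for ∧/∨):
  (\exists l\, \neg R(l)) \land (\exists j\, \neg T(j,j)) \lor (\forall q\, T(q,q))
Pull the quantifiers to the front (each side's bound variable is not free in the other side):
  \exists l\, \exists j\, \forall q\, (\neg R(l) \land \neg T(j,j) \lor T(q,q))
The prefix is \exists l \exists j \forall q: 1 universal, 2 existential.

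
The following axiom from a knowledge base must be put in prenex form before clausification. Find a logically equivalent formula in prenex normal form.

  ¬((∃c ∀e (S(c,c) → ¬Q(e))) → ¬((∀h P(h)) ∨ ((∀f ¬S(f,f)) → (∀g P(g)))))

First replace A → B with ¬A ∨ B.
  ¬(¬(∃c ∀e (¬S(c,c) ∨ ¬Q(e))) ∨ ¬((∀h P(h)) ∨ ¬(∀f ¬S(f,f)) ∨ (∀g P(g))))
Drive negations inward (¬∀x A ≡ ∃x ¬A, ¬∃x A ≡ ∀x ¬A, De Morgan for ∧/∨):
  (∃c ∀e (¬S(c,c) ∨ ¬Q(e))) ∧ ((∀h P(h)) ∨ (∃f S(f,f)) ∨ (∀g P(g)))
All bound variables are already distinct, so no renaming is needed.
Extract every quantifier outward, since the variables are now distinct and don't occur free across branches:
  ∃c ∀e ∀h ∃f ∀g ((¬S(c,c) ∨ ¬Q(e)) ∧ (P(h) ∨ S(f,f) ∨ P(g)))

∃c ∀e ∀h ∃f ∀g ((¬S(c,c) ∨ ¬Q(e)) ∧ (P(h) ∨ S(f,f) ∨ P(g)))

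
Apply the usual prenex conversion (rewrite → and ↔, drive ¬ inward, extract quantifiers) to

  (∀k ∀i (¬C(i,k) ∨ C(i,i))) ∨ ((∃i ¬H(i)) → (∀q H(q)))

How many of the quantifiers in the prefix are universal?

4

Eliminate → and ↔ using ¬ and ∨.
  (∀k ∀i (¬C(i,k) ∨ C(i,i))) ∨ ¬(∃i ¬H(i)) ∨ (∀q H(q))
Move each ¬ inward, flipping quantifiers it crosses:
  (∀k ∀i (¬C(i,k) ∨ C(i,i))) ∨ (∀i H(i)) ∨ (∀q H(q))
Rename bound variables to avoid capture: i↦y.
  (∀k ∀i (¬C(i,k) ∨ C(i,i))) ∨ (∀y H(y)) ∨ (∀q H(q))
Finally move all quantifiers to the prefix:
  ∀k ∀i ∀y ∀q (¬C(i,k) ∨ C(i,i) ∨ H(y) ∨ H(q))
The prefix is ∀k ∀i ∀y ∀q: 4 universal, 0 existential.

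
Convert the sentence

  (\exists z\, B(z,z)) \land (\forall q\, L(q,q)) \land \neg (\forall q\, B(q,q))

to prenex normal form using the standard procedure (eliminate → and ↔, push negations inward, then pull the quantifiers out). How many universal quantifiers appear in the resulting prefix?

1

Drive negations inward (¬∀x A ≡ ∃x ¬A, ¬∃x A ≡ ∀x ¬A, De Morgan for ∧/∨):
  (\exists z\, B(z,z)) \land (\forall q\, L(q,q)) \land (\exists q\, \neg B(q,q))
Standardize variables apart so no two quantifiers bind the same name: q↦c.
  (\exists z\, B(z,z)) \land (\forall q\, L(q,q)) \land (\exists c\, \neg B(c,c))
Pull the quantifiers to the front (each side's bound variable is not free in the other side):
  \exists z\, \forall q\, \exists c\, (B(z,z) \land L(q,q) \land \neg B(c,c))
The prefix is \exists z \forall q \exists c: 1 universal, 2 existential.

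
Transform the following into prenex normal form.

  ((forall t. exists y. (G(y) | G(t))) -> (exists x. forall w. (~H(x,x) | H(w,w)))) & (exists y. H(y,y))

First replace A → B with ¬A ∨ B.
  (~(forall t. exists y. (G(y) | G(t))) | (exists x. forall w. (~H(x,x) | H(w,w)))) & (exists y. H(y,y))
Drive negations inward (¬∀x A ≡ ∃x ¬A, ¬∃x A ≡ ∀x ¬A, De Morgan for ∧/∨):
  ((exists t. forall y. (~G(y) & ~G(t))) | (exists x. forall w. (~H(x,x) | H(w,w)))) & (exists y. H(y,y))
Rename bound variables to avoid capture: y↦r.
  ((exists t. forall y. (~G(y) & ~G(t))) | (exists x. forall w. (~H(x,x) | H(w,w)))) & (exists r. H(r,r))
Extract every quantifier outward, since the variables are now distinct and don't occur free across branches:
  exists t. forall y. exists x. forall w. exists r. ((~G(y) & ~G(t) | ~H(x,x) | H(w,w)) & H(r,r))

exists t. forall y. exists x. forall w. exists r. ((~G(y) & ~G(t) | ~H(x,x) | H(w,w)) & H(r,r))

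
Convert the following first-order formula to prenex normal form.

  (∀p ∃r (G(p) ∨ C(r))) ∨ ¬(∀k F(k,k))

Drive negations inward (¬∀x A ≡ ∃x ¬A, ¬∃x A ≡ ∀x ¬A, De Morgan for ∧/∨):
  (∀p ∃r (G(p) ∨ C(r))) ∨ (∃k ¬F(k,k))
Finally move all quantifiers to the prefix:
  ∀p ∃r ∃k (G(p) ∨ C(r) ∨ ¬F(k,k))

∀p ∃r ∃k (G(p) ∨ C(r) ∨ ¬F(k,k))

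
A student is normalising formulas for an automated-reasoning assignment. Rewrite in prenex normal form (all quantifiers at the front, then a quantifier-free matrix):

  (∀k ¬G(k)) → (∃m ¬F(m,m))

∃k ∃m (G(k) ∨ ¬F(m,m))

Eliminate → and ↔ using ¬ and ∨.
  ¬(∀k ¬G(k)) ∨ (∃m ¬F(m,m))
Move each ¬ inward, flipping quantifiers it crosses:
  (∃k G(k)) ∨ (∃m ¬F(m,m))
All bound variables are already distinct, so no renaming is needed.
Finally move all quantifiers to the prefix:
  ∃k ∃m (G(k) ∨ ¬F(m,m))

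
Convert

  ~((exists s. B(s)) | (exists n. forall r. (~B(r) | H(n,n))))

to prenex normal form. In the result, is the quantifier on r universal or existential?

existential

Push ¬ through the quantifiers and connectives to reach negation normal form:
  (forall s. ~B(s)) & (forall n. exists r. (B(r) & ~H(n,n)))
Pull the quantifiers to the front (each side's bound variable is not free in the other side):
  forall s. forall n. exists r. (~B(s) & B(r) & ~H(n,n))
The quantifier forall r sits under an odd number of negations, so it flips to exists r.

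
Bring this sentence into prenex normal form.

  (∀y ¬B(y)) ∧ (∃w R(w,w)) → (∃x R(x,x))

∃y ∀w ∃x (B(y) ∨ ¬R(w,w) ∨ R(x,x))

Rewrite implications/biconditionals: A → B as ¬A ∨ B.
  ¬((∀y ¬B(y)) ∧ (∃w R(w,w))) ∨ (∃x R(x,x))
Push ¬ through the quantifiers and connectives to reach negation normal form:
  (∃y B(y)) ∨ (∀w ¬R(w,w)) ∨ (∃x R(x,x))
All bound variables are already distinct, so no renaming is needed.
Finally move all quantifiers to the prefix:
  ∃y ∀w ∃x (B(y) ∨ ¬R(w,w) ∨ R(x,x))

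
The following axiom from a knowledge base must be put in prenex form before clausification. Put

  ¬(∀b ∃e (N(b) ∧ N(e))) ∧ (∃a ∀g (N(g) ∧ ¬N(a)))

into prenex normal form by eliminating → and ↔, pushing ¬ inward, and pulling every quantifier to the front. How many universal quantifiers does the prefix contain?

2

Drive negations inward (¬∀x A ≡ ∃x ¬A, ¬∃x A ≡ ∀x ¬A, De Morgan for ∧/∨):
  (∃b ∀e (¬N(b) ∨ ¬N(e))) ∧ (∃a ∀g (N(g) ∧ ¬N(a)))
All bound variables are already distinct, so no renaming is needed.
Finally move all quantifiers to the prefix:
  ∃b ∀e ∃a ∀g ((¬N(b) ∨ ¬N(e)) ∧ N(g) ∧ ¬N(a))
The prefix is ∃b ∀e ∃a ∀g: 2 universal, 2 existential.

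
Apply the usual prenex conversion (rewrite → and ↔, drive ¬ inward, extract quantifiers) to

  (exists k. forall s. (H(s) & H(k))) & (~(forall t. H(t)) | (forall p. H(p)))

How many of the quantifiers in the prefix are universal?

Move each ¬ inward, flipping quantifiers it crosses:
  (exists k. forall s. (H(s) & H(k))) & ((exists t. ~H(t)) | (forall p. H(p)))
All bound variables are already distinct, so no renaming is needed.
Pull the quantifiers to the front (each side's bound variable is not free in the other side):
  exists k. forall s. exists t. forall p. (H(s) & H(k) & (~H(t) | H(p)))
The prefix is exists k forall s exists t forall p: 2 universal, 2 existential.

2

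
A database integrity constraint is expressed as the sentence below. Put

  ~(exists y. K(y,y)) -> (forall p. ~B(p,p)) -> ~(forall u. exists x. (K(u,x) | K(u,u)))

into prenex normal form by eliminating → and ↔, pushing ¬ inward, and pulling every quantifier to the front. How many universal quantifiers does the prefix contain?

1

Rewrite implications/biconditionals: A → B as ¬A ∨ B.
  ~~(exists y. K(y,y)) | ~(forall p. ~B(p,p)) | ~(forall u. exists x. (K(u,x) | K(u,u)))
Push ¬ through the quantifiers and connectives to reach negation normal form:
  (exists y. K(y,y)) | (exists p. B(p,p)) | (exists u. forall x. (~K(u,x) & ~K(u,u)))
Extract every quantifier outward, since the variables are now distinct and don't occur free across branches:
  exists y. exists p. exists u. forall x. (K(y,y) | B(p,p) | ~K(u,x) & ~K(u,u))
The prefix is exists y exists p exists u forall x: 1 universal, 3 existential.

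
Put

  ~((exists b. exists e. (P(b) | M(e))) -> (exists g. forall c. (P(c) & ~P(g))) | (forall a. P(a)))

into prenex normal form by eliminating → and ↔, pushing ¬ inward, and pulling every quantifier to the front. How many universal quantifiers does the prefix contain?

1

Rewrite implications/biconditionals: A → B as ¬A ∨ B.
  ~(~(exists b. exists e. (P(b) | M(e))) | (exists g. forall c. (P(c) & ~P(g))) | (forall a. P(a)))
Move each ¬ inward, flipping quantifiers it crosses:
  (exists b. exists e. (P(b) | M(e))) & (forall g. exists c. (~P(c) | P(g))) & (exists a. ~P(a))
Finally move all quantifiers to the prefix:
  exists b. exists e. forall g. exists c. exists a. ((P(b) | M(e)) & (~P(c) | P(g)) & ~P(a))
The prefix is exists b exists e forall g exists c exists a: 1 universal, 4 existential.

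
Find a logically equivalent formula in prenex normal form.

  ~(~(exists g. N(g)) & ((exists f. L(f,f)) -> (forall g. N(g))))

Rewrite implications/biconditionals: A → B as ¬A ∨ B.
  ~(~(exists g. N(g)) & (~(exists f. L(f,f)) | (forall g. N(g))))
Move each ¬ inward, flipping quantifiers it crosses:
  (exists g. N(g)) | (exists f. L(f,f)) & (exists g. ~N(g))
Standardize variables apart so no two quantifiers bind the same name: g↦a.
  (exists g. N(g)) | (exists f. L(f,f)) & (exists a. ~N(a))
Finally move all quantifiers to the prefix:
  exists g. exists f. exists a. (N(g) | L(f,f) & ~N(a))

exists g. exists f. exists a. (N(g) | L(f,f) & ~N(a))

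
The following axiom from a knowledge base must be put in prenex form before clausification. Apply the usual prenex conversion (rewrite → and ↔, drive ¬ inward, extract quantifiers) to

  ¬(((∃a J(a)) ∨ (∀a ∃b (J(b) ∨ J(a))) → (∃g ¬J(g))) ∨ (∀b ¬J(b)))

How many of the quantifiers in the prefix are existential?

Rewrite implications/biconditionals: A → B as ¬A ∨ B.
  ¬(¬((∃a J(a)) ∨ (∀a ∃b (J(b) ∨ J(a)))) ∨ (∃g ¬J(g)) ∨ (∀b ¬J(b)))
Drive negations inward (¬∀x A ≡ ∃x ¬A, ¬∃x A ≡ ∀x ¬A, De Morgan for ∧/∨):
  ((∃a J(a)) ∨ (∀a ∃b (J(b) ∨ J(a)))) ∧ (∀g J(g)) ∧ (∃b J(b))
Standardize variables apart so no two quantifiers bind the same name: a↦s, b↦v.
  ((∃a J(a)) ∨ (∀s ∃b (J(b) ∨ J(s)))) ∧ (∀g J(g)) ∧ (∃v J(v))
Pull the quantifiers to the front (each side's bound variable is not free in the other side):
  ∃a ∀s ∃b ∀g ∃v ((J(a) ∨ J(b) ∨ J(s)) ∧ J(g) ∧ J(v))
The prefix is ∃a ∀s ∃b ∀g ∃v: 2 universal, 3 existential.

3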